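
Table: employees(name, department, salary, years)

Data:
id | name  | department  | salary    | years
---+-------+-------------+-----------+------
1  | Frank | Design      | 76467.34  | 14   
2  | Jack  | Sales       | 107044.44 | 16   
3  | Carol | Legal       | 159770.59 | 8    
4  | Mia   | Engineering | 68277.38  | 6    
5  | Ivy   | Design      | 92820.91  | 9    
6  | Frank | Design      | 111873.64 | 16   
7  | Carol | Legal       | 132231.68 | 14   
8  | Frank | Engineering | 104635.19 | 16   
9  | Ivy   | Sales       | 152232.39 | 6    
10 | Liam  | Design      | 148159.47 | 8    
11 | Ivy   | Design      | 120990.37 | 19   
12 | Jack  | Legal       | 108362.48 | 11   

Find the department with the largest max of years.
SELECT department, MAX(years) as val
FROM employees
GROUP BY department
ORDER BY val DESC
LIMIT 1

Result: Design with max(years) = 19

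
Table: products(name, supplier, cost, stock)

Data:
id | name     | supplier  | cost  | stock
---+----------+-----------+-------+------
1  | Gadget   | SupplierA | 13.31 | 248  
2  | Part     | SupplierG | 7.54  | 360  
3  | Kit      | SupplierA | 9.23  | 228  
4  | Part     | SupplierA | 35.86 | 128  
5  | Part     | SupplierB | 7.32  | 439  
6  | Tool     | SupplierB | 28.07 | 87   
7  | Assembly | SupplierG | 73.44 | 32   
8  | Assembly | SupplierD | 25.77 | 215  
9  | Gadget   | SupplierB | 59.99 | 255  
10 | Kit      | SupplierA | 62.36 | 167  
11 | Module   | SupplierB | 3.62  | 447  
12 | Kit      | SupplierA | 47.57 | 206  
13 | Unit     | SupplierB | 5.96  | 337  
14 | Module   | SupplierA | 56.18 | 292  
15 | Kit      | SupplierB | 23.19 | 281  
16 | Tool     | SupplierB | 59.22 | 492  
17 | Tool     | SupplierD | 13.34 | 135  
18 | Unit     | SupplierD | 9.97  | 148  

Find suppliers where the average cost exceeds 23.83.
SELECT supplier, AVG(cost)
FROM products
GROUP BY supplier
HAVING AVG(cost) > 23.83

Result:
  SupplierA: avg=37.42
  SupplierB: avg=26.77
  SupplierG: avg=40.49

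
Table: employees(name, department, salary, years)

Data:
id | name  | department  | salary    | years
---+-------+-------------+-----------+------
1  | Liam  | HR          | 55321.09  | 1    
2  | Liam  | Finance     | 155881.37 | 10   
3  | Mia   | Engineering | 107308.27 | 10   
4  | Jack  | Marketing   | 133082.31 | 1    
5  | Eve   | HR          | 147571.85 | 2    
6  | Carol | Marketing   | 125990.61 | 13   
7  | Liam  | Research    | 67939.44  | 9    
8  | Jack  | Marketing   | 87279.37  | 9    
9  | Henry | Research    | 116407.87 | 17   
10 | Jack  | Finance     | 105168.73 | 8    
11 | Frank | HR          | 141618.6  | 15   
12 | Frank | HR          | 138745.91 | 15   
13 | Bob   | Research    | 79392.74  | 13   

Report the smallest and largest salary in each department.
SELECT department, MIN(salary), MAX(salary)
FROM employees
GROUP BY department

Result:
  Engineering: min=107308.27, max=107308.27
  Finance: min=105168.73, max=155881.37
  HR: min=55321.09, max=147571.85
  Marketing: min=87279.37, max=133082.31
  Research: min=67939.44, max=116407.87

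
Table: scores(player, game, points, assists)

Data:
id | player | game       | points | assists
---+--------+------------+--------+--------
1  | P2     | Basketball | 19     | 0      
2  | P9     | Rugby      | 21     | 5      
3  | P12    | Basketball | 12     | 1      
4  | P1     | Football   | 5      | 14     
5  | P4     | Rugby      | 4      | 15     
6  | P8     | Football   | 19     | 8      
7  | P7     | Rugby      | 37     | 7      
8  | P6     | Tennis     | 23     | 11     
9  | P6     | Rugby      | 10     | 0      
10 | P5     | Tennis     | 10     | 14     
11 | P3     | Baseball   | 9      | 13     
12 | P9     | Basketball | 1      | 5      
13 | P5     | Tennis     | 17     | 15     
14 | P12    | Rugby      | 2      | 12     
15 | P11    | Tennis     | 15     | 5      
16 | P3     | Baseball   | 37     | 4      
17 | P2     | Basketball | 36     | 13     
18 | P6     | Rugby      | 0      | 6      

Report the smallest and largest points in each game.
SELECT game, MIN(points), MAX(points)
FROM scores
GROUP BY game

Result:
  Baseball: min=9, max=37
  Basketball: min=1, max=36
  Football: min=5, max=19
  Rugby: min=0, max=37
  Tennis: min=10, max=23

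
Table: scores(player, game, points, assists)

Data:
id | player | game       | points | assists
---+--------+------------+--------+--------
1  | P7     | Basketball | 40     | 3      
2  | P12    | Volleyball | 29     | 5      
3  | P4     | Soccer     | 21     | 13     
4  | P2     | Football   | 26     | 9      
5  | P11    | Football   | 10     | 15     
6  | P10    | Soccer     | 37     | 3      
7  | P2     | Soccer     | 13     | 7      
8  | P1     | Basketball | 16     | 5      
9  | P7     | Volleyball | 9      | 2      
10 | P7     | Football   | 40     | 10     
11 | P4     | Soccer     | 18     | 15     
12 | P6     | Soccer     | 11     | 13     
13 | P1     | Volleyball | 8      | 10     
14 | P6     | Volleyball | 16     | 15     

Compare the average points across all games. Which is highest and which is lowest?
SELECT game, AVG(points)
FROM scores
GROUP BY game
ORDER BY AVG(points)

All groups:
  Volleyball: 15.50
  Soccer: 20.00
  Football: 25.33
  Basketball: 28.00

Highest: Basketball (28.00)
Lowest: Volleyball (15.50)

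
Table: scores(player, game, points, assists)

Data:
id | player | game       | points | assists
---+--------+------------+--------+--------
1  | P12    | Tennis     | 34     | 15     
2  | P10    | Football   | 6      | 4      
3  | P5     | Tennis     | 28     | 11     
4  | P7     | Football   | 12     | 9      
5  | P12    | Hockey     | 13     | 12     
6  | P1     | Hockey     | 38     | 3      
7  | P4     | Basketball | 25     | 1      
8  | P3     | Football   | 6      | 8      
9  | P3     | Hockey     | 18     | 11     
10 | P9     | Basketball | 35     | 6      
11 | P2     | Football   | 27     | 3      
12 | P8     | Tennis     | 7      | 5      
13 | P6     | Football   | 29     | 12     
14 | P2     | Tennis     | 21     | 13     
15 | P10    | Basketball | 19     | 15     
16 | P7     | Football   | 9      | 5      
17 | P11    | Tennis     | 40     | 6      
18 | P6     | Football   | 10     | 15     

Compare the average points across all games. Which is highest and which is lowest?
SELECT game, AVG(points)
FROM scores
GROUP BY game
ORDER BY AVG(points)

All groups:
  Football: 14.14
  Hockey: 23.00
  Tennis: 26.00
  Basketball: 26.33

Highest: Basketball (26.33)
Lowest: Football (14.14)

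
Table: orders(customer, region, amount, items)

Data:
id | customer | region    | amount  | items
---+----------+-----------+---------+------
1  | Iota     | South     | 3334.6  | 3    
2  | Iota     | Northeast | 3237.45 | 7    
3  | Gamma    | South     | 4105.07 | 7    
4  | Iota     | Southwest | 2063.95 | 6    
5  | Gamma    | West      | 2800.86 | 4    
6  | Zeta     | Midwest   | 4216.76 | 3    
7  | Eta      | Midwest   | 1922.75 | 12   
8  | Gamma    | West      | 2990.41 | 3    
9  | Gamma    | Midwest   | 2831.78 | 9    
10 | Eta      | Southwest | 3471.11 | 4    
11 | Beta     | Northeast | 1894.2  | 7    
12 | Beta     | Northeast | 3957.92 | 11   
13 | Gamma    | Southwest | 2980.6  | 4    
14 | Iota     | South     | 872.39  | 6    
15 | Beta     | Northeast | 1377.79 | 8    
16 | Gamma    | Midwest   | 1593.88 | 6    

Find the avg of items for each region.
SELECT region, AVG(items) as result
FROM orders
GROUP BY region

Result:
  Midwest: 7.50
  Northeast: 8.25
  South: 5.33
  Southwest: 4.67
  West: 3.50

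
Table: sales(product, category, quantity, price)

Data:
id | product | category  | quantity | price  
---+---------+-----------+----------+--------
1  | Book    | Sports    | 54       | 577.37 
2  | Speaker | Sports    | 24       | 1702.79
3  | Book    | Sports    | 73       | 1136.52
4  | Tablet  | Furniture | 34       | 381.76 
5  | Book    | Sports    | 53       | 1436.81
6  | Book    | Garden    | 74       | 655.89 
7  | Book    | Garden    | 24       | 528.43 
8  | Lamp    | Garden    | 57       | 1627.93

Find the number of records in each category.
SELECT category, COUNT(*) as count
FROM sales
GROUP BY category

Result:
  Furniture: 1
  Garden: 3
  Sports: 4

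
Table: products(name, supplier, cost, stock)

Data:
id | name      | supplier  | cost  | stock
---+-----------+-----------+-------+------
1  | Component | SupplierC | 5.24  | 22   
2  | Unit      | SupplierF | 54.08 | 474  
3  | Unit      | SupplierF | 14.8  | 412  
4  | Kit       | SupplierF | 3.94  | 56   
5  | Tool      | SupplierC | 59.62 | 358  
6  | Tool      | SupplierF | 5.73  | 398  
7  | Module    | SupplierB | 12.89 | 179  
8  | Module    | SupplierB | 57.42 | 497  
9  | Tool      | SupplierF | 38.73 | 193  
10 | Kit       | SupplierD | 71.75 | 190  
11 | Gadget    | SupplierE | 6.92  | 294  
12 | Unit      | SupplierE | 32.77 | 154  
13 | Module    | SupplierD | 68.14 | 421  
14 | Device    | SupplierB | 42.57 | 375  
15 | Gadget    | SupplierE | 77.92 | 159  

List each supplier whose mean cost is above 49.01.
SELECT supplier, AVG(cost)
FROM products
GROUP BY supplier
HAVING AVG(cost) > 49.01

Result:
  SupplierD: avg=69.95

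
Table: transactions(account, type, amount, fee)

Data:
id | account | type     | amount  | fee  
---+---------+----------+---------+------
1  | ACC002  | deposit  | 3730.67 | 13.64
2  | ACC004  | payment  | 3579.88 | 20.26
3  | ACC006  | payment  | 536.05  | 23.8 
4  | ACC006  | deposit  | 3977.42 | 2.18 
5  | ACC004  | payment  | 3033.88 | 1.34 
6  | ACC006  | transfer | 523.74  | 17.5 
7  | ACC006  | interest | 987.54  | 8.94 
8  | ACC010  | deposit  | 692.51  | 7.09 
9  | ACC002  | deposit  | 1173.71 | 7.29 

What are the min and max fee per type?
SELECT type, MIN(fee), MAX(fee)
FROM transactions
GROUP BY type

Result:
  deposit: min=2.18, max=13.64
  interest: min=8.94, max=8.94
  payment: min=1.34, max=23.80
  transfer: min=17.50, max=17.50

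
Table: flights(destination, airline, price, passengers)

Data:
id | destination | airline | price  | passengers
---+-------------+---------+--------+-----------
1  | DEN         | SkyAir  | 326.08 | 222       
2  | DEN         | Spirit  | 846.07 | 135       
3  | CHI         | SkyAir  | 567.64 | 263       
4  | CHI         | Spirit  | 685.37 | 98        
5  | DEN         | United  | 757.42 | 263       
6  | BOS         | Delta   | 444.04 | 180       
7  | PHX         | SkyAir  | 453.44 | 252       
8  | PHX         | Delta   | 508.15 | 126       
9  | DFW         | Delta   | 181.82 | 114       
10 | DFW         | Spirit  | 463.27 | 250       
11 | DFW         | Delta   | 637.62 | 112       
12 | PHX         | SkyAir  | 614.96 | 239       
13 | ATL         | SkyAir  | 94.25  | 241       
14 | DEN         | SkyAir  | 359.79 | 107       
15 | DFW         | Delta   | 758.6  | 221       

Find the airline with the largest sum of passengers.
SELECT airline, SUM(passengers) as val
FROM flights
GROUP BY airline
ORDER BY val DESC
LIMIT 1

Result: SkyAir with sum(passengers) = 1324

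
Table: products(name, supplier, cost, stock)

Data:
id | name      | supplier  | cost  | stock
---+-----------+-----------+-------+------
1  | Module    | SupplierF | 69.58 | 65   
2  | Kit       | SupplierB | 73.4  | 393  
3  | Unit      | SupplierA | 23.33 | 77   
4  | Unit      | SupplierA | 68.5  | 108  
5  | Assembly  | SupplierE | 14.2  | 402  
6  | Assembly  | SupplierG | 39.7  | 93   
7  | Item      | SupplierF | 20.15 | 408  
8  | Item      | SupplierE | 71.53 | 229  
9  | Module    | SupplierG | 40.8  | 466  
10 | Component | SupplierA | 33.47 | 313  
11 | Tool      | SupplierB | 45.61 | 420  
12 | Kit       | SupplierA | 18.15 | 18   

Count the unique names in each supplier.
SELECT supplier, COUNT(DISTINCT name)
FROM products
GROUP BY supplier

Result:
  SupplierA: 3 distinct
  SupplierB: 2 distinct
  SupplierE: 2 distinct
  SupplierF: 2 distinct
  SupplierG: 2 distinct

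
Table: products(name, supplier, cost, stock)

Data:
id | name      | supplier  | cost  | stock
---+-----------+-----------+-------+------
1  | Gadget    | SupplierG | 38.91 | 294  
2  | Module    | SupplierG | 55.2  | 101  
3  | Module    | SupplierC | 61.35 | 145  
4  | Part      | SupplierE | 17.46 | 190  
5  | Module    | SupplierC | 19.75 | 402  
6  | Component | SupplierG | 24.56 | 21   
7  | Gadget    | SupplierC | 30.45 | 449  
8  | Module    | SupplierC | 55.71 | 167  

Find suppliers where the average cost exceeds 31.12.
SELECT supplier, AVG(cost)
FROM products
GROUP BY supplier
HAVING AVG(cost) > 31.12

Result:
  SupplierC: avg=41.82
  SupplierG: avg=39.56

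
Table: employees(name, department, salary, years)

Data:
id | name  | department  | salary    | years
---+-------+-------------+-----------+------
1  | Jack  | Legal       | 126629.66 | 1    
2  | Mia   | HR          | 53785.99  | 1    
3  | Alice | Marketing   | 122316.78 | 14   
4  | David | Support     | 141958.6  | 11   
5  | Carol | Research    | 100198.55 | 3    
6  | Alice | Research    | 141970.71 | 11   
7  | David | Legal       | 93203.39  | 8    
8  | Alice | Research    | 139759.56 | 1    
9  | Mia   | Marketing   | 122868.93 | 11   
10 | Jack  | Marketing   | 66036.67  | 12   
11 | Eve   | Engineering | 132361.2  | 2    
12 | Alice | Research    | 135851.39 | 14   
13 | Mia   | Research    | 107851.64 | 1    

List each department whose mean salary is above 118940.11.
SELECT department, AVG(salary)
FROM employees
GROUP BY department
HAVING AVG(salary) > 118940.11

Result:
  Engineering: avg=132361.20
  Research: avg=125126.37
  Support: avg=141958.60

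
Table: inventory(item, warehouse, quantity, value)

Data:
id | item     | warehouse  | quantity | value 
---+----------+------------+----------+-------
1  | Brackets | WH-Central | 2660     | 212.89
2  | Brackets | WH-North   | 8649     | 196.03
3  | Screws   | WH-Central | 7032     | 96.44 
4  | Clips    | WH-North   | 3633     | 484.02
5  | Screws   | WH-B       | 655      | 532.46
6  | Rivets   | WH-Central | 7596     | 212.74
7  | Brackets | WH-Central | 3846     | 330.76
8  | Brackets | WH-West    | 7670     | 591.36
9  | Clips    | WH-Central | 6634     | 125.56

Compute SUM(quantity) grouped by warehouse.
SELECT warehouse, SUM(quantity) as result
FROM inventory
GROUP BY warehouse

Result:
  WH-B: 655
  WH-Central: 27768
  WH-North: 12282
  WH-West: 7670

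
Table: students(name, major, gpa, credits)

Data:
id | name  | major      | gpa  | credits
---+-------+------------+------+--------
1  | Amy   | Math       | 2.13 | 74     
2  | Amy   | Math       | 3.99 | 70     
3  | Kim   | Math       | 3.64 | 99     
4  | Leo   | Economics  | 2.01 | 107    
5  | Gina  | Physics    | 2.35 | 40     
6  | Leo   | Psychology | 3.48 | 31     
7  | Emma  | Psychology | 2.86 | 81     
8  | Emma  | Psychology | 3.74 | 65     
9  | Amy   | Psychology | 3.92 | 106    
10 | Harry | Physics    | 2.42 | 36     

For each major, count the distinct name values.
SELECT major, COUNT(DISTINCT name)
FROM students
GROUP BY major

Result:
  Economics: 1 distinct
  Math: 2 distinct
  Physics: 2 distinct
  Psychology: 3 distinct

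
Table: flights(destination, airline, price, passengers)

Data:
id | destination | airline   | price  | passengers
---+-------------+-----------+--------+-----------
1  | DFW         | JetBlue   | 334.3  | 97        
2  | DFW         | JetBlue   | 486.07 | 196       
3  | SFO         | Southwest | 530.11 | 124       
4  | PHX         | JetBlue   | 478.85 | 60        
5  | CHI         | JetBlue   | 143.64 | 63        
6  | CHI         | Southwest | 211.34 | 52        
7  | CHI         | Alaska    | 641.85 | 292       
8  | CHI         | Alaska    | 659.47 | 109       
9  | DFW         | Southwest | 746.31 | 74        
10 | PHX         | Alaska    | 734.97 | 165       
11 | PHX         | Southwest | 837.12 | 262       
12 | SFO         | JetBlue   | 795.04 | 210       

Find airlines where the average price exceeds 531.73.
SELECT airline, AVG(price)
FROM flights
GROUP BY airline
HAVING AVG(price) > 531.73

Result:
  Alaska: avg=678.76
  Southwest: avg=581.22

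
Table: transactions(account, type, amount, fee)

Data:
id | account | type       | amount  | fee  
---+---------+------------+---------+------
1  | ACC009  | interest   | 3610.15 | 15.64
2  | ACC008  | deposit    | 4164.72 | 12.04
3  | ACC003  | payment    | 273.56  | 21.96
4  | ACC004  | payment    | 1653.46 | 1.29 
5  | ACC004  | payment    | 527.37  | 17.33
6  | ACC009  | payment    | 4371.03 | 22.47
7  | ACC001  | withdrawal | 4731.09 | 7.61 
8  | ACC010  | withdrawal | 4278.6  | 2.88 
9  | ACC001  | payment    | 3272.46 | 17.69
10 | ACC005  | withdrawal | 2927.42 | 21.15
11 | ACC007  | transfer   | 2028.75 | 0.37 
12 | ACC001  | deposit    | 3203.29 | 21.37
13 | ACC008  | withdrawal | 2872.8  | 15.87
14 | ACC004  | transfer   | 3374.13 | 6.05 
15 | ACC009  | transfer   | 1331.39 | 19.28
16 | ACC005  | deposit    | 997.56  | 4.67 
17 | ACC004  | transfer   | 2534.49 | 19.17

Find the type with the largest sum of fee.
SELECT type, SUM(fee) as val
FROM transactions
GROUP BY type
ORDER BY val DESC
LIMIT 1

Result: payment with sum(fee) = 80.74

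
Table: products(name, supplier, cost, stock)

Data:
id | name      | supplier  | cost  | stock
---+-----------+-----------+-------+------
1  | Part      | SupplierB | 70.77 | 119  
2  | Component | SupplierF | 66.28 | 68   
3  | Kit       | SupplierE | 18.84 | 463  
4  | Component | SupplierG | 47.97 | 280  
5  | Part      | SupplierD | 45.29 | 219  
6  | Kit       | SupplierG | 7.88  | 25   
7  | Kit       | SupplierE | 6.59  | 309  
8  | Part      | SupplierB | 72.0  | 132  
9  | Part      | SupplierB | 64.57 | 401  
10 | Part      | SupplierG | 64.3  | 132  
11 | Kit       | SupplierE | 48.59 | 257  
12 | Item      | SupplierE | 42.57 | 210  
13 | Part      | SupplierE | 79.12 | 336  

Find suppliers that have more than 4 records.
SELECT supplier, COUNT(*) as cnt
FROM products
GROUP BY supplier
HAVING COUNT(*) > 4

Result:
  SupplierE: 5

Note: HAVING filters groups after aggregation, WHERE filters rows before.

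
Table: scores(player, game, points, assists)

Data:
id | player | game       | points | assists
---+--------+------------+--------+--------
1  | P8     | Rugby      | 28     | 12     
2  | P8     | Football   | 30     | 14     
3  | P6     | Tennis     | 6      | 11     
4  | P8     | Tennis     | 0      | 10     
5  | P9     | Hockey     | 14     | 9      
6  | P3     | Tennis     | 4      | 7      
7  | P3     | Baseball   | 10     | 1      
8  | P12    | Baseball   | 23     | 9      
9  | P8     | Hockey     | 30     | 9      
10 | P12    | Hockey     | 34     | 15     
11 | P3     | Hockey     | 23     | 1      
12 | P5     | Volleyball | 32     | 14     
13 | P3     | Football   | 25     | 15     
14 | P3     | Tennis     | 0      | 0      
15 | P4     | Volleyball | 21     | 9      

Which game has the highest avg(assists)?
SELECT game, AVG(assists) as val
FROM scores
GROUP BY game
ORDER BY val DESC
LIMIT 1

Result: Football with avg(assists) = 14.50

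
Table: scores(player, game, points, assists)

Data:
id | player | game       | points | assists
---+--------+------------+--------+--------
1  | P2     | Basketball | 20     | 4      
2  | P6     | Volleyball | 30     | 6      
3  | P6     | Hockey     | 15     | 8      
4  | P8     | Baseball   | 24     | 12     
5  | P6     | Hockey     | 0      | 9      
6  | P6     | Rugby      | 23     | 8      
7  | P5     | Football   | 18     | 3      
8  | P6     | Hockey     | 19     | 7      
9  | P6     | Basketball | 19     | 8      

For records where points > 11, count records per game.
SELECT game, COUNT(*)
FROM scores
WHERE points > 11
GROUP BY game

Note: WHERE filters rows before grouping.

Result:
  Baseball: 1
  Basketball: 2
  Football: 1
  Hockey: 2
  Rugby: 1
  Volleyball: 1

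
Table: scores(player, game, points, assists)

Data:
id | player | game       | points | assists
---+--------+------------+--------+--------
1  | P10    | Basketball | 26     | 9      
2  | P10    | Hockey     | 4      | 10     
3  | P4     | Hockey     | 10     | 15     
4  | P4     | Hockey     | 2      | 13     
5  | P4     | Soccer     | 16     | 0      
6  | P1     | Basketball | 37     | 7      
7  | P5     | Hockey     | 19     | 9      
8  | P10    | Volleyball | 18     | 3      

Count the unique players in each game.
SELECT game, COUNT(DISTINCT player)
FROM scores
GROUP BY game

Result:
  Basketball: 2 distinct
  Hockey: 3 distinct
  Soccer: 1 distinct
  Volleyball: 1 distinct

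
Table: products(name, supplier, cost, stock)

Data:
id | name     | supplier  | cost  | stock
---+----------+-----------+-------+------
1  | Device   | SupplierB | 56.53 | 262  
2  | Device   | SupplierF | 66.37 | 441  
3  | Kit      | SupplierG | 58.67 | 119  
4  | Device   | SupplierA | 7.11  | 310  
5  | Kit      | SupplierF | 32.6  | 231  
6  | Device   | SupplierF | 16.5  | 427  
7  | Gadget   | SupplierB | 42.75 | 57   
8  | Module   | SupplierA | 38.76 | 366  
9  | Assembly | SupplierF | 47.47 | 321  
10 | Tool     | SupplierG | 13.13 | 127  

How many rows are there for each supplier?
SELECT supplier, COUNT(*) as count
FROM products
GROUP BY supplier

Result:
  SupplierA: 2
  SupplierB: 2
  SupplierF: 4
  SupplierG: 2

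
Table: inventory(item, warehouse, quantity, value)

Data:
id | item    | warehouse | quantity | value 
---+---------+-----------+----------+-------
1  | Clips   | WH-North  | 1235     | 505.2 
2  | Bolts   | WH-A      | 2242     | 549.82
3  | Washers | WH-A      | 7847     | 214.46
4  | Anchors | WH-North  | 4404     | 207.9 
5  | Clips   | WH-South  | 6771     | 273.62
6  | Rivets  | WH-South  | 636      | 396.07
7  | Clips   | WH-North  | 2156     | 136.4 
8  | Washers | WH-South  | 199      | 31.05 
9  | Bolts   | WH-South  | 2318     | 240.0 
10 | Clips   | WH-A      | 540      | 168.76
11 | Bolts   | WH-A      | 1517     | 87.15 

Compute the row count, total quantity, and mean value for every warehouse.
SELECT warehouse,
       COUNT(*) as cnt,
       SUM(quantity) as total_quantity,
       AVG(value) as avg_value
FROM inventory
GROUP BY warehouse

Result:
  WH-A: 4 records, 12146 total quantity, 255.05 avg value
  WH-North: 3 records, 7795 total quantity, 283.17 avg value
  WH-South: 4 records, 9924 total quantity, 235.19 avg value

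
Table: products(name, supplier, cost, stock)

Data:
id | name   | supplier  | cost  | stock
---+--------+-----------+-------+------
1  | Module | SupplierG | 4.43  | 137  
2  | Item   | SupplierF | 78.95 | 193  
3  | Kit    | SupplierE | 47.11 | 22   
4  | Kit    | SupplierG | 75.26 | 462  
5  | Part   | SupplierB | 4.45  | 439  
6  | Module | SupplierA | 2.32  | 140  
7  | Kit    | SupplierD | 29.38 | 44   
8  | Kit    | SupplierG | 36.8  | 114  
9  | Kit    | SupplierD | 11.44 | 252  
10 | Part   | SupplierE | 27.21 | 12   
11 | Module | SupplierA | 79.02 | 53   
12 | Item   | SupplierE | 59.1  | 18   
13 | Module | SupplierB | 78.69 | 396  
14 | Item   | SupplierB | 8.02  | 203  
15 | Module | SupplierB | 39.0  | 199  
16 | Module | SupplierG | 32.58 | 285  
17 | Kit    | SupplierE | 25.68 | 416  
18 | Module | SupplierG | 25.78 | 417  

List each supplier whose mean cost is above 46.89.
SELECT supplier, AVG(cost)
FROM products
GROUP BY supplier
HAVING AVG(cost) > 46.89

Result:
  SupplierF: avg=78.95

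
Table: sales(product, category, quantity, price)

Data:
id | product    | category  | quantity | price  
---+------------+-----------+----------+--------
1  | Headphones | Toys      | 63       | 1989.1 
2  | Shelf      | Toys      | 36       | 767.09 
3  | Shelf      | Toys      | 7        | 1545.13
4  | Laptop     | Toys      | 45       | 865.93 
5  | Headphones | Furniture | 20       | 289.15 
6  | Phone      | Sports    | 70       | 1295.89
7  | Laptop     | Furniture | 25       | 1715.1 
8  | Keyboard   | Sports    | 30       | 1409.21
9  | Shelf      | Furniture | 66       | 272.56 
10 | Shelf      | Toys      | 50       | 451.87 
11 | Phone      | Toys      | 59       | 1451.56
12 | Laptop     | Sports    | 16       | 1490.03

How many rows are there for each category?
SELECT category, COUNT(*) as count
FROM sales
GROUP BY category

Result:
  Furniture: 3
  Sports: 3
  Toys: 6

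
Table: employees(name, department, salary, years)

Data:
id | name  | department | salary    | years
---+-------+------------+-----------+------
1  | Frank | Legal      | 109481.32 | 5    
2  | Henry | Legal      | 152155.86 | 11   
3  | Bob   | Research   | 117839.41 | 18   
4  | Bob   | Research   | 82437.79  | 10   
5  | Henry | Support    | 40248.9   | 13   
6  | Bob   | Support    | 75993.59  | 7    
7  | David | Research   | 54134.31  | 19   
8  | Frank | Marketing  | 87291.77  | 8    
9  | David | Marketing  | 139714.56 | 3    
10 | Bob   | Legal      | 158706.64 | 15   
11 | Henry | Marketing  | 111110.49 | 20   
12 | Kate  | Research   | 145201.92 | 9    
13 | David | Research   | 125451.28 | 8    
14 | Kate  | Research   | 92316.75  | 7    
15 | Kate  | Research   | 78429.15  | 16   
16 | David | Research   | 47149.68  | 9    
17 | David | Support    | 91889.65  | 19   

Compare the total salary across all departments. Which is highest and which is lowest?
SELECT department, SUM(salary)
FROM employees
GROUP BY department
ORDER BY SUM(salary)

All groups:
  Support: 208132.14
  Marketing: 338116.82
  Legal: 420343.82
  Research: 742960.29

Highest: Research (742960.29)
Lowest: Support (208132.14)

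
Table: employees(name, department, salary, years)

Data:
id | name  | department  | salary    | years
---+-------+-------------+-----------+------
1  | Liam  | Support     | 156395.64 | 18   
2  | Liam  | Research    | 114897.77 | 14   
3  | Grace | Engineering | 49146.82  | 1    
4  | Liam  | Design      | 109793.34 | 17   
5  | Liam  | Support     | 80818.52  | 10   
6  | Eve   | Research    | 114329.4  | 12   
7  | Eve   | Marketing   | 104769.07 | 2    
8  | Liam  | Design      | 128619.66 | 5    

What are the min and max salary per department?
SELECT department, MIN(salary), MAX(salary)
FROM employees
GROUP BY department

Result:
  Design: min=109793.34, max=128619.66
  Engineering: min=49146.82, max=49146.82
  Marketing: min=104769.07, max=104769.07
  Research: min=114329.40, max=114897.77
  Support: min=80818.52, max=156395.64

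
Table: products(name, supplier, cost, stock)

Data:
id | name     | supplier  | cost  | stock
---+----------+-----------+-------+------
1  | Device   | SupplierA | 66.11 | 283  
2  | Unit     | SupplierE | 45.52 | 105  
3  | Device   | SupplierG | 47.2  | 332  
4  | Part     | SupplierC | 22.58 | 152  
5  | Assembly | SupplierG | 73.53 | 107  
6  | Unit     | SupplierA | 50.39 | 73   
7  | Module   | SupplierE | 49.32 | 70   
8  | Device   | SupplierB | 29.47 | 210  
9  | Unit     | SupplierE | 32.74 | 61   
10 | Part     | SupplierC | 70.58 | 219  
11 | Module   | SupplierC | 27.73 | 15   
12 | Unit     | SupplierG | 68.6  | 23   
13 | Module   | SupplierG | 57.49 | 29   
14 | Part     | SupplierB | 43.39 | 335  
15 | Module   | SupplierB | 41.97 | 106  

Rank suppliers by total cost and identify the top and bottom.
SELECT supplier, SUM(cost)
FROM products
GROUP BY supplier
ORDER BY SUM(cost)

All groups:
  SupplierB: 114.83
  SupplierA: 116.50
  SupplierC: 120.89
  SupplierE: 127.58
  SupplierG: 246.82

Highest: SupplierG (246.82)
Lowest: SupplierB (114.83)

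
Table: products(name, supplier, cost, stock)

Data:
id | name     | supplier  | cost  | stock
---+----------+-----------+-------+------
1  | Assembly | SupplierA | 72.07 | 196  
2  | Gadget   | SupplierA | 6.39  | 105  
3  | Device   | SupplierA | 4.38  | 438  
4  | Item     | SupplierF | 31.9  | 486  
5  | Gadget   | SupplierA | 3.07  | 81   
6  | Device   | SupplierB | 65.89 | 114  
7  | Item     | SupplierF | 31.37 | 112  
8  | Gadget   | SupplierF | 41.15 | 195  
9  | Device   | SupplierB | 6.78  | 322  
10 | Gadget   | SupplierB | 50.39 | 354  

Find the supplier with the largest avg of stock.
SELECT supplier, AVG(stock) as val
FROM products
GROUP BY supplier
ORDER BY val DESC
LIMIT 1

Result: SupplierF with avg(stock) = 264.33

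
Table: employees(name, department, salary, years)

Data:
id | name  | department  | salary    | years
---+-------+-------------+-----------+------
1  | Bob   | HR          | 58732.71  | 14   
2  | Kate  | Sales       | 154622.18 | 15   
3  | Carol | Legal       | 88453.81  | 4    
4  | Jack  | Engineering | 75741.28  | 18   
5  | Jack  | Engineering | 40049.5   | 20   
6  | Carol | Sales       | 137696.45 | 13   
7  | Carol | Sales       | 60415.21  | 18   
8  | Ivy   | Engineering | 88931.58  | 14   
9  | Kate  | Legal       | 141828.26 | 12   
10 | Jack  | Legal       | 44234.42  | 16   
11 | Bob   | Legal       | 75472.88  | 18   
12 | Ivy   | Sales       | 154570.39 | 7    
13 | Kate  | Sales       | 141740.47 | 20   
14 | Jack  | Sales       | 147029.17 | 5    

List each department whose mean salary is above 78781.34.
SELECT department, AVG(salary)
FROM employees
GROUP BY department
HAVING AVG(salary) > 78781.34

Result:
  Legal: avg=87497.34
  Sales: avg=132678.98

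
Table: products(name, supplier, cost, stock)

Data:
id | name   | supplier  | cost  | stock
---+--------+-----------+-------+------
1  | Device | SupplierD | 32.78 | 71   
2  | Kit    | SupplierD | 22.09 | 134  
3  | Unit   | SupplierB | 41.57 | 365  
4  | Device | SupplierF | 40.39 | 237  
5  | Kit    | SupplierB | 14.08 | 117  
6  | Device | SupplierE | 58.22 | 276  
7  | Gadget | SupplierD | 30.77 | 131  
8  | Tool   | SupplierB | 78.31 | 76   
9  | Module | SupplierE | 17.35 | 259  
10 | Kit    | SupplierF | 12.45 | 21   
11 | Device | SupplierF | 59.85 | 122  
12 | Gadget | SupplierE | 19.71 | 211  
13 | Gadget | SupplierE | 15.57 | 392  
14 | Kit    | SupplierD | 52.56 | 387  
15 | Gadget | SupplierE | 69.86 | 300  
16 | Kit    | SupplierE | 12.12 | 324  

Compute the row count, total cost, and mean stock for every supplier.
SELECT supplier,
       COUNT(*) as cnt,
       SUM(cost) as total_cost,
       AVG(stock) as avg_stock
FROM products
GROUP BY supplier

Result:
  SupplierB: 3 records, 133.96 total cost, 186.00 avg stock
  SupplierD: 4 records, 138.20 total cost, 180.75 avg stock
  SupplierE: 6 records, 192.83 total cost, 293.67 avg stock
  SupplierF: 3 records, 112.69 total cost, 126.67 avg stock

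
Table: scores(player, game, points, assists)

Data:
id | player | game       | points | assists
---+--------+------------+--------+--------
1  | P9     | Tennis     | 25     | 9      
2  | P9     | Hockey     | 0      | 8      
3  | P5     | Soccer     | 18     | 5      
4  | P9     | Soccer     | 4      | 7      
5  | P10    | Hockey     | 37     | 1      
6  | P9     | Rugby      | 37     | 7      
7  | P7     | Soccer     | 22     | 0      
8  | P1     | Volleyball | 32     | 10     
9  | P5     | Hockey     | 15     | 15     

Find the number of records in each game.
SELECT game, COUNT(*) as count
FROM scores
GROUP BY game

Result:
  Hockey: 3
  Rugby: 1
  Soccer: 3
  Tennis: 1
  Volleyball: 1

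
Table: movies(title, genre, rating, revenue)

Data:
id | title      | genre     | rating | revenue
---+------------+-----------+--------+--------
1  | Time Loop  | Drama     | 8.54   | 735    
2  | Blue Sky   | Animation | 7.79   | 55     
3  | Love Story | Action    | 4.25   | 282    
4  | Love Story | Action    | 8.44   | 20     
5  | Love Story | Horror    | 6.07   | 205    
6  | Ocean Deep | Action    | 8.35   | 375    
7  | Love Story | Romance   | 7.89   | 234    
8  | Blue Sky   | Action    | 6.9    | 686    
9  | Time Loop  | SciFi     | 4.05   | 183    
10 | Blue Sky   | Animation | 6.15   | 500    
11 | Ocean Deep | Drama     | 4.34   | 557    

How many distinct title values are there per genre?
SELECT genre, COUNT(DISTINCT title)
FROM movies
GROUP BY genre

Result:
  Action: 3 distinct
  Animation: 1 distinct
  Drama: 2 distinct
  Horror: 1 distinct
  Romance: 1 distinct
  SciFi: 1 distinct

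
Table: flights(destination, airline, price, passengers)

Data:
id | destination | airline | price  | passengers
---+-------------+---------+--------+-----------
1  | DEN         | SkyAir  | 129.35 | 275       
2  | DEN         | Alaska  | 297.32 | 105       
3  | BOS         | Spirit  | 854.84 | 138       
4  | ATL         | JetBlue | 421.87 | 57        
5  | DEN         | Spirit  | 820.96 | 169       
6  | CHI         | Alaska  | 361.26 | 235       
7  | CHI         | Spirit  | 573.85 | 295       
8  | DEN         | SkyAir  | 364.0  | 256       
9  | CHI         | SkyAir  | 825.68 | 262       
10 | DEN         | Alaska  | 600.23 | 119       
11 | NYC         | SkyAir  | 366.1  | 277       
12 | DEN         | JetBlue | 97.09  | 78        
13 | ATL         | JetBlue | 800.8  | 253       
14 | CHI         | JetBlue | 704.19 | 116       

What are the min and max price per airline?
SELECT airline, MIN(price), MAX(price)
FROM flights
GROUP BY airline

Result:
  Alaska: min=297.32, max=600.23
  JetBlue: min=97.09, max=800.80
  SkyAir: min=129.35, max=825.68
  Spirit: min=573.85, max=854.84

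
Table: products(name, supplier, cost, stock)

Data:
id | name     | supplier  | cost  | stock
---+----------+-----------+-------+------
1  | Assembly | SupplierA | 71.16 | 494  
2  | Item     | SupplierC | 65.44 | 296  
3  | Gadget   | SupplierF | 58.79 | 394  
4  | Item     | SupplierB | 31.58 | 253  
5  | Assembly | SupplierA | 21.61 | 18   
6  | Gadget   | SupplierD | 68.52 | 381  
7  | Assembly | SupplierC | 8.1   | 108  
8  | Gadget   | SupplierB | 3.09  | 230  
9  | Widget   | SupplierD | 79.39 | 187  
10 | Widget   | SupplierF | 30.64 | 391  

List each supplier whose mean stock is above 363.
SELECT supplier, AVG(stock)
FROM products
GROUP BY supplier
HAVING AVG(stock) > 363

Result:
  SupplierF: avg=392.50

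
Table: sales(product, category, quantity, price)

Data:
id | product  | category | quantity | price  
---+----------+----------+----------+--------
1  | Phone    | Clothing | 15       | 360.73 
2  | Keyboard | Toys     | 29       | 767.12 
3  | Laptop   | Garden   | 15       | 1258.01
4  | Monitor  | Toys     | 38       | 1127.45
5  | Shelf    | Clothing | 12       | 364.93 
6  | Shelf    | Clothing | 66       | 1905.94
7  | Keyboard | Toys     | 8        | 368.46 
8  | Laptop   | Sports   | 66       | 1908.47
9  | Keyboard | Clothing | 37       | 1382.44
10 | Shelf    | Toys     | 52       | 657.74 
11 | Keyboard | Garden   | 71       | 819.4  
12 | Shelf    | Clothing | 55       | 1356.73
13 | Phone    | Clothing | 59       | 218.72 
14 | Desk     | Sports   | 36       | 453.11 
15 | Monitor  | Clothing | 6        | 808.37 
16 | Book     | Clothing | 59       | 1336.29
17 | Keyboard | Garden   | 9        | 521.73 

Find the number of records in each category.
SELECT category, COUNT(*) as count
FROM sales
GROUP BY category

Result:
  Clothing: 8
  Garden: 3
  Sports: 2
  Toys: 4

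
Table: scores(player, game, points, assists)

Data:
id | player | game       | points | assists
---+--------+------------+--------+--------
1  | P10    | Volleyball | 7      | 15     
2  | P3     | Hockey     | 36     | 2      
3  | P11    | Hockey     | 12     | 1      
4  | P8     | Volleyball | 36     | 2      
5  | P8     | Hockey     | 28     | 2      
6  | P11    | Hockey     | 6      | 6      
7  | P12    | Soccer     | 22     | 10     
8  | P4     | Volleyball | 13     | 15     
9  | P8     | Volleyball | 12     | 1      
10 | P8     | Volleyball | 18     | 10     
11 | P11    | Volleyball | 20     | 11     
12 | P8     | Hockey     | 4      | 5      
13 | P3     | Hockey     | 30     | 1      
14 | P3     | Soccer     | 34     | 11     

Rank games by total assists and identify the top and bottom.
SELECT game, SUM(assists)
FROM scores
GROUP BY game
ORDER BY SUM(assists)

All groups:
  Hockey: 17
  Soccer: 21
  Volleyball: 54

Highest: Volleyball (54)
Lowest: Hockey (17)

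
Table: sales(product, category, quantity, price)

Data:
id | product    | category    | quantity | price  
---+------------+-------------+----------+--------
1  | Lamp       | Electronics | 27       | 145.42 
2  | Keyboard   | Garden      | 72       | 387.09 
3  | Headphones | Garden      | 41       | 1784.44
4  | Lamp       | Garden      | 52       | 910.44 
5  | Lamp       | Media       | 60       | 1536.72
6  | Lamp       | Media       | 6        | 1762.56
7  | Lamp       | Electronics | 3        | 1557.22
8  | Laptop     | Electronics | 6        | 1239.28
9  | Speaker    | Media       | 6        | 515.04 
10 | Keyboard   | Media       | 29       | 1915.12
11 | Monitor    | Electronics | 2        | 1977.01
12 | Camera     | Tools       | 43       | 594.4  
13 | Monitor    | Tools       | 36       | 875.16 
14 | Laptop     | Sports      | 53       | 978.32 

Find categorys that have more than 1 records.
SELECT category, COUNT(*) as cnt
FROM sales
GROUP BY category
HAVING COUNT(*) > 1

Result:
  Electronics: 4
  Garden: 3
  Media: 4
  Tools: 2

Note: HAVING filters groups after aggregation, WHERE filters rows before.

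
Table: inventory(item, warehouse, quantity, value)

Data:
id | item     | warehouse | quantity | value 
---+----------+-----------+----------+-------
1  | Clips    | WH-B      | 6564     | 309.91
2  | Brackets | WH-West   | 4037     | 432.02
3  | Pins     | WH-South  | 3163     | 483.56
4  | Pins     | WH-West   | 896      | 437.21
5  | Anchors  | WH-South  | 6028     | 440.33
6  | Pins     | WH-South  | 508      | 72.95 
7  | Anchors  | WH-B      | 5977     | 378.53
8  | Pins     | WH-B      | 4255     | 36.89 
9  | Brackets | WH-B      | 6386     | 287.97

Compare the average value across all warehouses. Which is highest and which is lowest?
SELECT warehouse, AVG(value)
FROM inventory
GROUP BY warehouse
ORDER BY AVG(value)

All groups:
  WH-B: 253.33
  WH-South: 332.28
  WH-West: 434.62

Highest: WH-West (434.62)
Lowest: WH-B (253.33)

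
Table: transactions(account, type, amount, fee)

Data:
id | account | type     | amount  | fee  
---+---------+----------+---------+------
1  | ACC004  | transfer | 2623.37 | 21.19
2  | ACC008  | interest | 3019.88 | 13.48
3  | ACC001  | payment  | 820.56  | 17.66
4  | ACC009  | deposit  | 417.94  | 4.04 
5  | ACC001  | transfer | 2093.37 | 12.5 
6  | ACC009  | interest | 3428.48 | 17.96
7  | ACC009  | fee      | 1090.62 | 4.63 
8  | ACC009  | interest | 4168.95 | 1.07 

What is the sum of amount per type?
SELECT type, SUM(amount) as result
FROM transactions
GROUP BY type

Result:
  deposit: 417.94
  fee: 1090.62
  interest: 10617.31
  payment: 820.56
  transfer: 4716.74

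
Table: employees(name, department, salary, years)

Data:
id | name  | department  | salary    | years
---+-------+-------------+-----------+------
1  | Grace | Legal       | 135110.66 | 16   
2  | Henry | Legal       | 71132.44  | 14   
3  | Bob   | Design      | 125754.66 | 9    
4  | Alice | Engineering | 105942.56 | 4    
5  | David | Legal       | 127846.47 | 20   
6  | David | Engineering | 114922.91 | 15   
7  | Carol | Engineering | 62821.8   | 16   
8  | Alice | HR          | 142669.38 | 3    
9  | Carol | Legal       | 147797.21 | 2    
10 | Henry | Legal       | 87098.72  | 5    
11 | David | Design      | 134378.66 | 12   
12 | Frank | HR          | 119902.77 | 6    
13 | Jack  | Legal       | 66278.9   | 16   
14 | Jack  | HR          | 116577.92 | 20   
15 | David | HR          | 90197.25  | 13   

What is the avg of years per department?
SELECT department, AVG(years) as result
FROM employees
GROUP BY department

Result:
  Design: 10.50
  Engineering: 11.67
  HR: 10.50
  Legal: 12.17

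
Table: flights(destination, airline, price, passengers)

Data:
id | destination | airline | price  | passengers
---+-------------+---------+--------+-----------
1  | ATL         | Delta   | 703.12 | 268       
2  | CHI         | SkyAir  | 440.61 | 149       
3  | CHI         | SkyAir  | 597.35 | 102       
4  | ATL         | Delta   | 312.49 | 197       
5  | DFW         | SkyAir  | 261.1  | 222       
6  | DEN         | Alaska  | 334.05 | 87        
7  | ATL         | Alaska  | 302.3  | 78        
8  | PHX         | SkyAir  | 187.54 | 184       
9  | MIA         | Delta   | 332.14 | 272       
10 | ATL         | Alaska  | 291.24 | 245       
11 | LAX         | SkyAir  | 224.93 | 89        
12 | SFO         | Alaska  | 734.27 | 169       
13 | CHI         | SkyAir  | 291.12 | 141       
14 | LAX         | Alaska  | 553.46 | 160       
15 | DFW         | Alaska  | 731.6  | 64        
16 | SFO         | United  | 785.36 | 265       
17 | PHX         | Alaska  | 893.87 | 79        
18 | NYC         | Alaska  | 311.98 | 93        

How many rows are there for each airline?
SELECT airline, COUNT(*) as count
FROM flights
GROUP BY airline

Result:
  Alaska: 8
  Delta: 3
  SkyAir: 6
  United: 1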